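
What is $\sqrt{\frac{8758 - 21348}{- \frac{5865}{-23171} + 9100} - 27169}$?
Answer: $\frac{3 i \sqrt{18578553860217035}}{2480729} \approx 164.83 i$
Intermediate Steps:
$\sqrt{\frac{8758 - 21348}{- \frac{5865}{-23171} + 9100} - 27169} = \sqrt{- \frac{12590}{\left(-5865\right) \left(- \frac{1}{23171}\right) + 9100} - 27169} = \sqrt{- \frac{12590}{\frac{345}{1363} + 9100} - 27169} = \sqrt{- \frac{12590}{\frac{12403645}{1363}} - 27169} = \sqrt{\left(-12590\right) \frac{1363}{12403645} - 27169} = \sqrt{- \frac{3432034}{2480729} - 27169} = \sqrt{- \frac{67402358235}{2480729}} = \frac{3 i \sqrt{18578553860217035}}{2480729}$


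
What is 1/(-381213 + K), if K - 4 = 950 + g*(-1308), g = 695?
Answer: -1/1289319 ≈ -7.7560e-7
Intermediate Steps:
K = -908106 (K = 4 + (950 + 695*(-1308)) = 4 + (950 - 909060) = 4 - 908110 = -908106)
1/(-381213 + K) = 1/(-381213 - 908106) = 1/(-1289319) = -1/1289319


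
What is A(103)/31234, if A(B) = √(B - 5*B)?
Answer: I*√103/15617 ≈ 0.00064986*I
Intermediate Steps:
A(B) = 2*√(-B) (A(B) = √(-4*B) = 2*√(-B))
A(103)/31234 = (2*√(-1*103))/31234 = (2*√(-103))*(1/31234) = (2*(I*√103))*(1/31234) = (2*I*√103)*(1/31234) = I*√103/15617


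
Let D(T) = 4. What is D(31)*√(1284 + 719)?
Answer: 4*√2003 ≈ 179.02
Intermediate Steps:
D(31)*√(1284 + 719) = 4*√(1284 + 719) = 4*√2003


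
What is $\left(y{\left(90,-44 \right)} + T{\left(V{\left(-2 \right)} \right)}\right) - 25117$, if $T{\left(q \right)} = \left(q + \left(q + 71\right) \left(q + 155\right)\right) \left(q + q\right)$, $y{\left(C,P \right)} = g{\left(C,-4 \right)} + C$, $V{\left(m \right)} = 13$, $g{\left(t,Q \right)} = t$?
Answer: $342313$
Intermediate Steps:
$y{\left(C,P \right)} = 2 C$ ($y{\left(C,P \right)} = C + C = 2 C$)
$T{\left(q \right)} = 2 q \left(q + \left(71 + q\right) \left(155 + q\right)\right)$ ($T{\left(q \right)} = \left(q + \left(71 + q\right) \left(155 + q\right)\right) 2 q = 2 q \left(q + \left(71 + q\right) \left(155 + q\right)\right)$)
$\left(y{\left(90,-44 \right)} + T{\left(V{\left(-2 \right)} \right)}\right) - 25117 = \left(2 \cdot 90 + 2 \cdot 13 \left(11005 + 13^{2} + 227 \cdot 13\right)\right) - 25117 = \left(180 + 2 \cdot 13 \left(11005 + 169 + 2951\right)\right) - 25117 = \left(180 + 2 \cdot 13 \cdot 14125\right) - 25117 = \left(180 + 367250\right) - 25117 = 367430 - 25117 = 342313$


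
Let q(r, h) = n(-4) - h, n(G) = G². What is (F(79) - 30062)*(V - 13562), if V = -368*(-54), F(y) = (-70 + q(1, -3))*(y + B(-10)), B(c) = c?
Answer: -211896110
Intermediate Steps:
q(r, h) = 16 - h (q(r, h) = (-4)² - h = 16 - h)
F(y) = 510 - 51*y (F(y) = (-70 + (16 - 1*(-3)))*(y - 10) = (-70 + (16 + 3))*(-10 + y) = (-70 + 19)*(-10 + y) = -51*(-10 + y) = 510 - 51*y)
V = 19872
(F(79) - 30062)*(V - 13562) = ((510 - 51*79) - 30062)*(19872 - 13562) = ((510 - 4029) - 30062)*6310 = (-3519 - 30062)*6310 = -33581*6310 = -211896110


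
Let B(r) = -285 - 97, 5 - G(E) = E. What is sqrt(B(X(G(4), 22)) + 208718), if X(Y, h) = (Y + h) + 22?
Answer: 4*sqrt(13021) ≈ 456.44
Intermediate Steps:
G(E) = 5 - E
X(Y, h) = 22 + Y + h
B(r) = -382
sqrt(B(X(G(4), 22)) + 208718) = sqrt(-382 + 208718) = sqrt(208336) = 4*sqrt(13021)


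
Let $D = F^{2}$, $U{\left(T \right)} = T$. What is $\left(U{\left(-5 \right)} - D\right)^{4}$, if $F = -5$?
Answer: $810000$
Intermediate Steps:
$D = 25$ ($D = \left(-5\right)^{2} = 25$)
$\left(U{\left(-5 \right)} - D\right)^{4} = \left(-5 - 25\right)^{4} = \left(-30\right)^{4} = 810000$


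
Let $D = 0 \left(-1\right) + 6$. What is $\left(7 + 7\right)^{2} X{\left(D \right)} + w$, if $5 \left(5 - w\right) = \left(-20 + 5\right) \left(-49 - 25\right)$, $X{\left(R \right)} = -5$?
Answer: $-1197$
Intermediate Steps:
$D = 6$ ($D = 0 + 6 = 6$)
$w = -217$ ($w = 5 - \frac{\left(-20 + 5\right) \left(-49 - 25\right)}{5} = 5 - \frac{\left(-15\right) \left(-74\right)}{5} = 5 - 222 = -217$)
$\left(7 + 7\right)^{2} X{\left(D \right)} + w = \left(7 + 7\right)^{2} \left(-5\right) - 217 = 14^{2} \left(-5\right) - 217 = 196 \left(-5\right) - 217 = -980 - 217 = -1197$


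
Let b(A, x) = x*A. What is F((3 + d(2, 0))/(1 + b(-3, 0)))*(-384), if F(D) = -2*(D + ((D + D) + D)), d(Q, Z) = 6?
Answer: 27648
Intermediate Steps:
b(A, x) = A*x
F(D) = -8*D (F(D) = -2*(D + (2*D + D)) = -2*(D + 3*D) = -8*D)
F((3 + d(2, 0))/(1 + b(-3, 0)))*(-384) = -8*(3 + 6)/(1 - 3*0)*(-384) = -72/(1 + 0)*(-384) = -72/1*(-384) = -72*(-384) = 27648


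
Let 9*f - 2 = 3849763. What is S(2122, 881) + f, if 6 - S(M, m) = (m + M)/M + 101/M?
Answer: 1361547997/3183 ≈ 4.2776e+5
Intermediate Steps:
f = 1283255/3 (f = 2/9 + (⅑)*3849763 = 2/9 + 3849763/9 = 1283255/3 ≈ 4.2775e+5)
S(M, m) = 6 - 101/M - (M + m)/M (S(M, m) = 6 - ((m + M)/M + 101/M) = 6 - ((M + m)/M + 101/M) = 6 - (101/M + (M + m)/M) = 6 + (-101/M - (M + m)/M) = 6 - 101/M - (M + m)/M)
S(2122, 881) + f = (-101 - 1*881 + 5*2122)/2122 + 1283255/3 = (-101 - 881 + 10610)/2122 + 1283255/3 = (1/2122)*9628 + 1283255/3 = 4814/1061 + 1283255/3 = 1361547997/3183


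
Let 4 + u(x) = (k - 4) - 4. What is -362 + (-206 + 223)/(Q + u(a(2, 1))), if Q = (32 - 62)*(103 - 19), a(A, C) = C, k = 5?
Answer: -914791/2527 ≈ -362.01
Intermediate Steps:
Q = -2520 (Q = -30*84 = -2520)
u(x) = -7 (u(x) = -4 + ((5 - 4) - 4) = -4 + (1 - 4) = -4 - 3 = -7)
-362 + (-206 + 223)/(Q + u(a(2, 1))) = -362 + (-206 + 223)/(-2520 - 7) = -362 + 17/(-2527) = -362 + 17*(-1/2527) = -362 - 17/2527 = -914791/2527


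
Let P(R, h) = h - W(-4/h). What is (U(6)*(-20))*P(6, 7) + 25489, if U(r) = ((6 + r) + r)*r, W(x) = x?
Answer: 63943/7 ≈ 9134.7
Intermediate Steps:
P(R, h) = h + 4/h (P(R, h) = h - (-4)/h = h + 4/h)
U(r) = r*(6 + 2*r) (U(r) = (6 + 2*r)*r = r*(6 + 2*r))
(U(6)*(-20))*P(6, 7) + 25489 = ((2*6*(3 + 6))*(-20))*(7 + 4/7) + 25489 = ((2*6*9)*(-20))*(7 + 4*(1/7)) + 25489 = (108*(-20))*(7 + 4/7) + 25489 = -2160*53/7 + 25489 = -114480/7 + 25489 = 63943/7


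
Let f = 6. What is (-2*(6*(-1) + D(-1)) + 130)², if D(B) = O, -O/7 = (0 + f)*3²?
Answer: 806404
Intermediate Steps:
O = -378 (O = -7*(0 + 6)*3² = -42*9 = -7*54 = -378)
D(B) = -378
(-2*(6*(-1) + D(-1)) + 130)² = (-2*(6*(-1) - 378) + 130)² = (-2*(-6 - 378) + 130)² = (-2*(-384) + 130)² = (768 + 130)² = 898² = 806404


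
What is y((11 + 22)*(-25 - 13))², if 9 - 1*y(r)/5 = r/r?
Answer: 1600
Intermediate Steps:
y(r) = 40 (y(r) = 45 - 5*r/r = 45 - 5*1 = 45 - 5 = 40)
y((11 + 22)*(-25 - 13))² = 40² = 1600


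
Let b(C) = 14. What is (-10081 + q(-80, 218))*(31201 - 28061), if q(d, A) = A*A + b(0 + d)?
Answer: 117614980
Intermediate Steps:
q(d, A) = 14 + A**2 (q(d, A) = A*A + 14 = A**2 + 14 = 14 + A**2)
(-10081 + q(-80, 218))*(31201 - 28061) = (-10081 + (14 + 218**2))*(31201 - 28061) = (-10081 + (14 + 47524))*3140 = (-10081 + 47538)*3140 = 37457*3140 = 117614980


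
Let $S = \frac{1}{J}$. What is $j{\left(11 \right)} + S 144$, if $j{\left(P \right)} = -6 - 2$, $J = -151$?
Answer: $- \frac{1352}{151} \approx -8.9536$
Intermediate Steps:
$j{\left(P \right)} = -8$
$S = - \frac{1}{151}$ ($S = \frac{1}{-151} = - \frac{1}{151} \approx -0.0066225$)
$j{\left(11 \right)} + S 144 = -8 - \frac{144}{151} = - \frac{1352}{151}$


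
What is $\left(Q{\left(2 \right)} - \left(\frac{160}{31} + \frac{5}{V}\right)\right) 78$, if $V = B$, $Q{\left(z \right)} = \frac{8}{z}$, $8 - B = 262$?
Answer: $- \frac{350571}{3937} \approx -89.045$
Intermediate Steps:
$B = -254$ ($B = 8 - 262 = -254$)
$V = -254$
$\left(Q{\left(2 \right)} - \left(\frac{160}{31} + \frac{5}{V}\right)\right) 78 = \left(\frac{8}{2} - \left(- \frac{5}{254} + \frac{160}{31}\right)\right) 78 = \left(8 \cdot \frac{1}{2} - \frac{40485}{7874}\right) 78 = \left(4 + \left(- \frac{160}{31} + \frac{5}{254}\right)\right) 78 = \left(4 - \frac{40485}{7874}\right) 78 = \left(- \frac{8989}{7874}\right) 78 = - \frac{350571}{3937}$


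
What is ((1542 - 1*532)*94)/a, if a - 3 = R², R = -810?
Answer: 94940/656103 ≈ 0.14470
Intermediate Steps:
a = 656103 (a = 3 + (-810)² = 3 + 656100 = 656103)
((1542 - 1*532)*94)/a = ((1542 - 1*532)*94)/656103 = ((1542 - 532)*94)*(1/656103) = (1010*94)*(1/656103) = 94940*(1/656103) = 94940/656103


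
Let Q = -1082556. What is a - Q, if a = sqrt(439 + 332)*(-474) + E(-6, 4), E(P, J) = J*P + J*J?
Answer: 1082548 - 474*sqrt(771) ≈ 1.0694e+6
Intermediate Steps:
E(P, J) = J**2 + J*P (E(P, J) = J*P + J**2 = J**2 + J*P)
a = -8 - 474*sqrt(771) (a = sqrt(439 + 332)*(-474) + 4*(4 - 6) = sqrt(771)*(-474) + 4*(-2) = -474*sqrt(771) - 8 = -8 - 474*sqrt(771) ≈ -13170.)
a - Q = (-8 - 474*sqrt(771)) - 1*(-1082556) = (-8 - 474*sqrt(771)) + 1082556 = 1082548 - 474*sqrt(771)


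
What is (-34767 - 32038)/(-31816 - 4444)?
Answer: 13361/7252 ≈ 1.8424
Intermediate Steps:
(-34767 - 32038)/(-31816 - 4444) = -66805/(-36260) = -66805*(-1/36260) = 13361/7252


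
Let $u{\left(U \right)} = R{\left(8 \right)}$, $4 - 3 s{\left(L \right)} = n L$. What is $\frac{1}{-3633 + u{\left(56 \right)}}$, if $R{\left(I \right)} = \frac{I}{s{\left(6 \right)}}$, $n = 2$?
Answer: $- \frac{1}{3636} \approx -0.00027503$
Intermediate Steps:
$s{\left(L \right)} = \frac{4}{3} - \frac{2 L}{3}$
$R{\left(I \right)} = - \frac{3 I}{8}$ ($R{\left(I \right)} = \frac{I}{\frac{4}{3} - 4} = \frac{I}{- \frac{8}{3}} = I \left(- \frac{3}{8}\right) = - \frac{3 I}{8}$)
$u{\left(U \right)} = -3$ ($u{\left(U \right)} = \left(- \frac{3}{8}\right) 8 = -3$)
$\frac{1}{-3633 + u{\left(56 \right)}} = \frac{1}{-3633 - 3} = \frac{1}{-3636} = - \frac{1}{3636}$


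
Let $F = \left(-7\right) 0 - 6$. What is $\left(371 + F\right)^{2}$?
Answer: $133225$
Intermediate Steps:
$F = -6$ ($F = 0 - 6 = -6$)
$\left(371 + F\right)^{2} = \left(371 - 6\right)^{2} = 365^{2} = 133225$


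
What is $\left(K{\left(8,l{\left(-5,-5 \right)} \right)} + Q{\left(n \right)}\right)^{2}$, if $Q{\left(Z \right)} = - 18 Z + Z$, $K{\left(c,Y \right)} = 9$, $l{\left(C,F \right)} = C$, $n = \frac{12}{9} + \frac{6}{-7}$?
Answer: $\frac{361}{441} \approx 0.81859$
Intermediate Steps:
$n = \frac{10}{21}$ ($n = 12 \cdot \frac{1}{9} + 6 \left(- \frac{1}{7}\right) = \frac{4}{3} - \frac{6}{7} = \frac{10}{21} \approx 0.47619$)
$Q{\left(Z \right)} = - 17 Z$
$\left(K{\left(8,l{\left(-5,-5 \right)} \right)} + Q{\left(n \right)}\right)^{2} = \left(9 - \frac{170}{21}\right)^{2} = \left(\frac{19}{21}\right)^{2} = \frac{361}{441}$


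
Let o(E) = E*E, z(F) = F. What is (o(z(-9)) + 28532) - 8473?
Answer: 20140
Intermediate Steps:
o(E) = E²
(o(z(-9)) + 28532) - 8473 = ((-9)² + 28532) - 8473 = (81 + 28532) - 8473 = 28613 - 8473 = 20140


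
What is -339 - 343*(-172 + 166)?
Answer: 1719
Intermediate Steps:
-339 - 343*(-172 + 166) = -339 - 343*(-6) = -339 + 2058 = 1719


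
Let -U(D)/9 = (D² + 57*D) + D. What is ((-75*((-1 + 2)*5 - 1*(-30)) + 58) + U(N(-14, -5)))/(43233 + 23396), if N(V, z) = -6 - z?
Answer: -2054/66629 ≈ -0.030827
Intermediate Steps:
U(D) = -522*D - 9*D² (U(D) = -9*((D² + 57*D) + D) = -9*(D² + 58*D) = -522*D - 9*D²)
((-75*((-1 + 2)*5 - 1*(-30)) + 58) + U(N(-14, -5)))/(43233 + 23396) = ((-75*((-1 + 2)*5 - 1*(-30)) + 58) - 9*(-6 - 1*(-5))*(58 + (-6 - 1*(-5))))/(43233 + 23396) = ((-75*(1*5 + 30) + 58) - 9*(-6 + 5)*(58 + (-6 + 5)))/66629 = ((-75*(5 + 30) + 58) - 9*(-1)*(58 - 1))*(1/66629) = ((-75*35 + 58) - 9*(-1)*57)*(1/66629) = ((-2625 + 58) + 513)*(1/66629) = (-2567 + 513)*(1/66629) = -2054*1/66629 = -2054/66629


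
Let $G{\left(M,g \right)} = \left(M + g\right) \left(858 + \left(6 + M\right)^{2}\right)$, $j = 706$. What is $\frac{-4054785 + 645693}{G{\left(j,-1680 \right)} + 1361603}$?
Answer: $\frac{1136364}{164412515} \approx 0.0069117$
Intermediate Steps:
$G{\left(M,g \right)} = \left(858 + \left(6 + M\right)^{2}\right) \left(M + g\right)$
$\frac{-4054785 + 645693}{G{\left(j,-1680 \right)} + 1361603} = \frac{-4054785 + 645693}{\left(858 \cdot 706 + 858 \left(-1680\right) + 706 \left(6 + 706\right)^{2} - 1680 \left(6 + 706\right)^{2}\right) + 1361603} = - \frac{3409092}{\left(605748 - 1441440 + 706 \cdot 712^{2} - 1680 \cdot 712^{2}\right) + 1361603} = - \frac{3409092}{\left(605748 - 1441440 + 706 \cdot 506944 - 851665920\right) + 1361603} = - \frac{3409092}{\left(605748 - 1441440 + 357902464 - 851665920\right) + 1361603} = - \frac{3409092}{-494599148 + 1361603} = - \frac{3409092}{-493237545} = \left(-3409092\right) \left(- \frac{1}{493237545}\right) = \frac{1136364}{164412515}$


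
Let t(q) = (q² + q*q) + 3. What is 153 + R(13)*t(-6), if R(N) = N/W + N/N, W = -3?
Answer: -97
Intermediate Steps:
t(q) = 3 + 2*q² (t(q) = (q² + q²) + 3 = 2*q² + 3 = 3 + 2*q²)
R(N) = 1 - N/3 (R(N) = N/(-3) + N/N = N*(-⅓) + 1 = -N/3 + 1 = 1 - N/3)
153 + R(13)*t(-6) = 153 + (1 - ⅓*13)*(3 + 2*(-6)²) = 153 + (1 - 13/3)*(3 + 2*36) = 153 - 10*(3 + 72)/3 = 153 - 10/3*75 = 153 - 250 = -97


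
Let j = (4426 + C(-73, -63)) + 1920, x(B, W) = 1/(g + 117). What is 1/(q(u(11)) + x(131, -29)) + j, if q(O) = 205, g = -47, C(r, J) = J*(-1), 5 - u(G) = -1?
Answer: 91975629/14351 ≈ 6409.0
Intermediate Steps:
u(G) = 6 (u(G) = 5 - 1*(-1) = 5 + 1 = 6)
C(r, J) = -J
x(B, W) = 1/70 (x(B, W) = 1/(-47 + 117) = 1/70)
j = 6409 (j = (4426 - 1*(-63)) + 1920 = (4426 + 63) + 1920 = 4489 + 1920 = 6409)
1/(q(u(11)) + x(131, -29)) + j = 1/(205 + 1/70) + 6409 = 1/(14351/70) + 6409 = 70/14351 + 6409 = 91975629/14351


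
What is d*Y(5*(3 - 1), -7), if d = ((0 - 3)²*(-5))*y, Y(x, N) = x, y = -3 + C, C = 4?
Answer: -450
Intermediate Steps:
y = 1 (y = -3 + 4 = 1)
d = -45 (d = ((0 - 3)²*(-5))*1 = ((-3)²*(-5))*1 = (9*(-5))*1 = -45*1 = -45)
d*Y(5*(3 - 1), -7) = -225*(3 - 1) = -225*2 = -45*10 = -450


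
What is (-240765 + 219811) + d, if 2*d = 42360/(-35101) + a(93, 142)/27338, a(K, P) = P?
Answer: -20107849232321/959591138 ≈ -20955.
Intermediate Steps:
d = -576526669/959591138 (d = (42360/(-35101) + 142/27338)/2 = (42360*(-1/35101) + 142*(1/27338))/2 = (-42360/35101 + 71/13669)/2 = (1/2)*(-576526669/479795569) = -576526669/959591138 ≈ -0.60080)
(-240765 + 219811) + d = (-240765 + 219811) - 576526669/959591138 = -20954 - 576526669/959591138 = -20107849232321/959591138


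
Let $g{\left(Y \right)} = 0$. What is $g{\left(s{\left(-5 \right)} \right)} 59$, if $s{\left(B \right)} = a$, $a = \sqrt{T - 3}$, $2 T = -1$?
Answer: $0$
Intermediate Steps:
$T = - \frac{1}{2}$ ($T = \frac{1}{2} \left(-1\right) = - \frac{1}{2} \approx -0.5$)
$a = \frac{i \sqrt{14}}{2}$ ($a = \sqrt{- \frac{1}{2} - 3} = \sqrt{- \frac{7}{2}} = \frac{i \sqrt{14}}{2} \approx 1.8708 i$)
$s{\left(B \right)} = \frac{i \sqrt{14}}{2}$
$g{\left(s{\left(-5 \right)} \right)} 59 = 0 \cdot 59 = 0$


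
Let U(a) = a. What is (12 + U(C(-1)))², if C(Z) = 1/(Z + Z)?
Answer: 529/4 ≈ 132.25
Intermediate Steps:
C(Z) = 1/(2*Z)
(12 + U(C(-1)))² = (12 + (½)/(-1))² = (12 + (½)*(-1))² = (12 - ½)² = (23/2)² = 529/4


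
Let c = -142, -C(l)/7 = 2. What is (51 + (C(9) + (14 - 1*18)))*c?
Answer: -4686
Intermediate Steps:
C(l) = -14 (C(l) = -7*2 = -14)
(51 + (C(9) + (14 - 1*18)))*c = (51 + (-14 + (14 - 1*18)))*(-142) = (51 + (-14 + (14 - 18)))*(-142) = (51 + (-14 - 4))*(-142) = (51 - 18)*(-142) = 33*(-142) = -4686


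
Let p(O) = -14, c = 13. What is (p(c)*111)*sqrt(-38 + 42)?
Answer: -3108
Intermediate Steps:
(p(c)*111)*sqrt(-38 + 42) = (-14*111)*sqrt(-38 + 42) = -1554*sqrt(4) = -1554*2 = -3108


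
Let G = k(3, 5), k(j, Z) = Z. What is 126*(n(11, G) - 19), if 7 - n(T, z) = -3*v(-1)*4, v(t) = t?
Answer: -3024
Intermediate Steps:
G = 5
n(T, z) = -5 (n(T, z) = 7 - (-3*(-1))*4 = 7 - 3*4 = 7 - 1*12 = 7 - 12 = -5)
126*(n(11, G) - 19) = 126*(-5 - 19) = 126*(-24) = -3024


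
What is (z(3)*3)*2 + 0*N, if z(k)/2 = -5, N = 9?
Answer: -60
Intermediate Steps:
z(k) = -10 (z(k) = 2*(-5) = -10)
(z(3)*3)*2 + 0*N = -10*3*2 + 0*9 = -30*2 + 0 = -60 + 0 = -60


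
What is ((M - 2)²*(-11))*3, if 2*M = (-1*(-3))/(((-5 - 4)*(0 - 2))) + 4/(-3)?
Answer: -10571/48 ≈ -220.23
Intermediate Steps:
M = -7/12 (M = ((-1*(-3))/(((-5 - 4)*(0 - 2))) + 4/(-3))/2 = (3/((-9*(-2))) + 4*(-⅓))/2 = (3/18 - 4/3)/2 = (3*(1/18) - 4/3)/2 = (⅙ - 4/3)/2 = (½)*(-7/6) = -7/12 ≈ -0.58333)
((M - 2)²*(-11))*3 = ((-7/12 - 2)²*(-11))*3 = ((-31/12)²*(-11))*3 = ((961/144)*(-11))*3 = -10571/144*3 = -10571/48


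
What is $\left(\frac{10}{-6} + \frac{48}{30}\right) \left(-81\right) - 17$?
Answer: $- \frac{58}{5} \approx -11.6$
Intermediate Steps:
$\left(\frac{10}{-6} + \frac{48}{30}\right) \left(-81\right) - 17 = \left(10 \left(- \frac{1}{6}\right) + 48 \cdot \frac{1}{30}\right) \left(-81\right) - 17 = \left(- \frac{5}{3} + \frac{8}{5}\right) \left(-81\right) - 17 = \left(- \frac{1}{15}\right) \left(-81\right) - 17 = \frac{27}{5} - 17 = - \frac{58}{5}$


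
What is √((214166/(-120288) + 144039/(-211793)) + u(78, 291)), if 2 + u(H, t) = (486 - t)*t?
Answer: √1593947808281491281507/167606292 ≈ 238.20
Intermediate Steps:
u(H, t) = -2 + t*(486 - t) (u(H, t) = -2 + (486 - t)*t = -2 + t*(486 - t))
√((214166/(-120288) + 144039/(-211793)) + u(78, 291)) = √((214166/(-120288) + 144039/(-211793)) + (-2 - 1*291² + 486*291)) = √((214166*(-1/120288) + 144039*(-1/211793)) + (-2 - 1*84681 + 141426)) = √((-107083/60144 - 7581/11147) + (-2 - 84681 + 141426)) = √(-1649605865/670425168 + 56743) = √(38040285701959/670425168) = √1593947808281491281507/167606292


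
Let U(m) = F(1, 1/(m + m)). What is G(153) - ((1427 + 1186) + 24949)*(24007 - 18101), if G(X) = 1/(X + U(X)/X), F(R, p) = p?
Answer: -1166026766070842/7163155 ≈ -1.6278e+8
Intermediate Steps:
U(m) = 1/(2*m) (U(m) = 1/(m + m) = 1/(2*m))
G(X) = 1/(X + 1/(2*X²)) (G(X) = 1/(X + (1/(2*X))/X) = 1/(X + 1/(2*X²)))
G(153) - ((1427 + 1186) + 24949)*(24007 - 18101) = 2*153²/(1 + 2*153³) - ((1427 + 1186) + 24949)*(24007 - 18101) = 2*23409/(1 + 2*3581577) - (2613 + 24949)*5906 = 2*23409/(1 + 7163154) - 27562*5906 = 2*23409/7163155 - 1*162781172 = 2*23409*(1/7163155) - 162781172 = 46818/7163155 - 162781172 = -1166026766070842/7163155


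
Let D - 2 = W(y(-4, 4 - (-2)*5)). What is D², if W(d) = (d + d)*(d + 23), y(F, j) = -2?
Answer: 6724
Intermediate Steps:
W(d) = 2*d*(23 + d) (W(d) = (2*d)*(23 + d) = 2*d*(23 + d))
D = -82 (D = 2 + 2*(-2)*(23 - 2) = 2 + 2*(-2)*21 = 2 - 84 = -82)
D² = (-82)² = 6724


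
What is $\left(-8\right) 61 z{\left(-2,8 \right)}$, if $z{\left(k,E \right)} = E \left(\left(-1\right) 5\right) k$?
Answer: $-39040$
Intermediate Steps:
$z{\left(k,E \right)} = - 5 E k$ ($z{\left(k,E \right)} = E \left(-5\right) k = - 5 E k$)
$\left(-8\right) 61 z{\left(-2,8 \right)} = \left(-8\right) 61 \left(\left(-5\right) 8 \left(-2\right)\right) = \left(-488\right) 80 = -39040$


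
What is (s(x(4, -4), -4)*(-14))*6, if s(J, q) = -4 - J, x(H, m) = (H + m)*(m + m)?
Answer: 336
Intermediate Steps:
x(H, m) = 2*m*(H + m) (x(H, m) = (H + m)*(2*m) = 2*m*(H + m))
(s(x(4, -4), -4)*(-14))*6 = ((-4 - 2*(-4)*(4 - 4))*(-14))*6 = ((-4 - 2*(-4)*0)*(-14))*6 = ((-4 - 1*0)*(-14))*6 = ((-4 + 0)*(-14))*6 = -4*(-14)*6 = 56*6 = 336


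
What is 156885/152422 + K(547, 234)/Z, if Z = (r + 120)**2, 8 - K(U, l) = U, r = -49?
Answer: 708701827/768359302 ≈ 0.92236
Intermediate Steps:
K(U, l) = 8 - U
Z = 5041 (Z = (-49 + 120)**2 = 71**2 = 5041)
156885/152422 + K(547, 234)/Z = 156885/152422 + (8 - 1*547)/5041 = 156885*(1/152422) + (8 - 547)*(1/5041) = 156885/152422 - 539*1/5041 = 156885/152422 - 539/5041 = 708701827/768359302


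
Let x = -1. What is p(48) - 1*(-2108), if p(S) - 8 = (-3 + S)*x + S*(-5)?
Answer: 1831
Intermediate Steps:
p(S) = 11 - 6*S (p(S) = 8 + ((-3 + S)*(-1) + S*(-5)) = 8 + ((3 - S) - 5*S) = 8 + (3 - 6*S) = 11 - 6*S)
p(48) - 1*(-2108) = (11 - 6*48) - 1*(-2108) = (11 - 288) + 2108 = -277 + 2108 = 1831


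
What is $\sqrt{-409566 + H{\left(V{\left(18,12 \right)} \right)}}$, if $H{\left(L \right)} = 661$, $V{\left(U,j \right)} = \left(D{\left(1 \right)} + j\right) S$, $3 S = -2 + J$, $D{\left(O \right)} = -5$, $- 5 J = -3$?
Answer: $7 i \sqrt{8345} \approx 639.46 i$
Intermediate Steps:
$J = \frac{3}{5}$ ($J = \left(- \frac{1}{5}\right) \left(-3\right) = \frac{3}{5} \approx 0.6$)
$S = - \frac{7}{15}$ ($S = \frac{-2 + \frac{3}{5}}{3} = \frac{1}{3} \left(- \frac{7}{5}\right) = - \frac{7}{15} \approx -0.46667$)
$V{\left(U,j \right)} = \frac{7}{3} - \frac{7 j}{15}$ ($V{\left(U,j \right)} = \left(-5 + j\right) \left(- \frac{7}{15}\right) = \frac{7}{3} - \frac{7 j}{15}$)
$\sqrt{-409566 + H{\left(V{\left(18,12 \right)} \right)}} = \sqrt{-409566 + 661} = \sqrt{-408905} = 7 i \sqrt{8345}$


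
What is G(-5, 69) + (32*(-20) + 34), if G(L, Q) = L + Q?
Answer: -542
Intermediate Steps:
G(-5, 69) + (32*(-20) + 34) = (-5 + 69) + (32*(-20) + 34) = 64 + (-640 + 34) = 64 - 606 = -542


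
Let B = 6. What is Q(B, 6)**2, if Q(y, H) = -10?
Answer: 100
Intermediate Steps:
Q(B, 6)**2 = (-10)**2 = 100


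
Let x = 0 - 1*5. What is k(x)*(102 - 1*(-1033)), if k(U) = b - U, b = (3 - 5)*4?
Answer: -3405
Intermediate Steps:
b = -8 (b = -2*4 = -8)
x = -5 (x = 0 - 5 = -5)
k(U) = -8 - U
k(x)*(102 - 1*(-1033)) = (-8 - 1*(-5))*(102 - 1*(-1033)) = (-8 + 5)*(102 + 1033) = -3*1135 = -3405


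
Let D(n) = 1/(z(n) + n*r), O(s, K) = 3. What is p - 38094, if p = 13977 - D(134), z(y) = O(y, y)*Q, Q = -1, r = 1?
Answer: -3159328/131 ≈ -24117.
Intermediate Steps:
z(y) = -3 (z(y) = 3*(-1) = -3)
D(n) = 1/(-3 + n) (D(n) = 1/(-3 + n*1) = 1/(-3 + n))
p = 1830986/131 (p = 13977 - 1/(-3 + 134) = 13977 - 1/131 = 1830986/131 ≈ 13977.)
p - 38094 = 1830986/131 - 38094 = -3159328/131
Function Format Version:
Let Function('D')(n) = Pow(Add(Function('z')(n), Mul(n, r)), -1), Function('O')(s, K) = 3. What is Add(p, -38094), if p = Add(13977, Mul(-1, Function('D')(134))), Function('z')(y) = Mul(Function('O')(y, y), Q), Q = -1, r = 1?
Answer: Rational(-3159328, 131) ≈ -24117.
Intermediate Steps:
Function('z')(y) = -3 (Function('z')(y) = Mul(3, -1) = -3)
Function('D')(n) = Pow(Add(-3, n), -1) (Function('D')(n) = Pow(Add(-3, Mul(n, 1)), -1) = Pow(Add(-3, n), -1))
p = Rational(1830986, 131) (p = Add(13977, Mul(-1, Pow(Add(-3, 134), -1))) = Add(13977, Mul(-1, Pow(131, -1))) = Add(13977, Mul(-1, Rational(1, 131))) = Add(13977, Rational(-1, 131)) = Rational(1830986, 131) ≈ 13977.)
Add(p, -38094) = Add(Rational(1830986, 131), -38094) = Rational(-3159328, 131)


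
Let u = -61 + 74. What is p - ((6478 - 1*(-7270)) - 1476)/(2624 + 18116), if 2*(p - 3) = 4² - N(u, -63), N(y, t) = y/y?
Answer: 102749/10370 ≈ 9.9083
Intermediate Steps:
u = 13
N(y, t) = 1
p = 21/2 (p = 3 + (4² - 1*1)/2 = 3 + (16 - 1)/2 = 3 + (½)*15 = 3 + 15/2 = 21/2 ≈ 10.500)
p - ((6478 - 1*(-7270)) - 1476)/(2624 + 18116) = 21/2 - ((6478 - 1*(-7270)) - 1476)/(2624 + 18116) = 21/2 - ((6478 + 7270) - 1476)/20740 = 21/2 - (13748 - 1476)/20740 = 21/2 - 12272/20740 = 21/2 - 1*3068/5185 = 21/2 - 3068/5185 = 102749/10370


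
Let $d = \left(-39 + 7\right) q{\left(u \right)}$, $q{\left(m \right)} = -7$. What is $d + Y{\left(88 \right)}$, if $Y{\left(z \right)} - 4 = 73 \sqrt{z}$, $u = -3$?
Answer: $228 + 146 \sqrt{22} \approx 912.8$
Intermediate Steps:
$Y{\left(z \right)} = 4 + 73 \sqrt{z}$
$d = 224$ ($d = \left(-39 + 7\right) \left(-7\right) = \left(-32\right) \left(-7\right) = 224$)
$d + Y{\left(88 \right)} = 224 + \left(4 + 73 \sqrt{88}\right) = 224 + \left(4 + 73 \cdot 2 \sqrt{22}\right) = 224 + \left(4 + 146 \sqrt{22}\right) = 228 + 146 \sqrt{22}$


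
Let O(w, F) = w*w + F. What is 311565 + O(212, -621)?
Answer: 355888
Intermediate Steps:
O(w, F) = F + w² (O(w, F) = w² + F = F + w²)
311565 + O(212, -621) = 311565 + (-621 + 212²) = 311565 + (-621 + 44944) = 311565 + 44323 = 355888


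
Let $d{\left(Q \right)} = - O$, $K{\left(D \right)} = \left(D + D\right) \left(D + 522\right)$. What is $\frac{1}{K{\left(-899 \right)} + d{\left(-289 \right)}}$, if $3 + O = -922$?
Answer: $\frac{1}{678771} \approx 1.4733 \cdot 10^{-6}$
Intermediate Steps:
$O = -925$ ($O = -3 - 922 = -925$)
$K{\left(D \right)} = 2 D \left(522 + D\right)$
$d{\left(Q \right)} = 925$ ($d{\left(Q \right)} = \left(-1\right) \left(-925\right) = 925$)
$\frac{1}{K{\left(-899 \right)} + d{\left(-289 \right)}} = \frac{1}{2 \left(-899\right) \left(522 - 899\right) + 925} = \frac{1}{2 \left(-899\right) \left(-377\right) + 925} = \frac{1}{677846 + 925} = \frac{1}{678771}$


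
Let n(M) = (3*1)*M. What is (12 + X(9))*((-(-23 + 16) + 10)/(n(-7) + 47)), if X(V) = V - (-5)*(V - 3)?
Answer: 867/26 ≈ 33.346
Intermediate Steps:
n(M) = 3*M
X(V) = -15 + 6*V (X(V) = V - (-5)*(-3 + V) = V - (15 - 5*V) = V + (-15 + 5*V) = -15 + 6*V)
(12 + X(9))*((-(-23 + 16) + 10)/(n(-7) + 47)) = (12 + (-15 + 6*9))*((-(-23 + 16) + 10)/(3*(-7) + 47)) = (12 + (-15 + 54))*((-1*(-7) + 10)/(-21 + 47)) = (12 + 39)*((7 + 10)/26) = 51*(17*(1/26)) = 51*(17/26) = 867/26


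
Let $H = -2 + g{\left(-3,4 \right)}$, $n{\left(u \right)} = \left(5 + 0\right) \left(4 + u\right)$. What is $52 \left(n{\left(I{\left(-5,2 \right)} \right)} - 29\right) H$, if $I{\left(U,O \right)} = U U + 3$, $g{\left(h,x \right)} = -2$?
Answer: $-27248$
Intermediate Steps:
$I{\left(U,O \right)} = 3 + U^{2}$ ($I{\left(U,O \right)} = U^{2} + 3 = 3 + U^{2}$)
$n{\left(u \right)} = 20 + 5 u$ ($n{\left(u \right)} = 5 \left(4 + u\right) = 20 + 5 u$)
$H = -4$ ($H = -2 - 2 = -4$)
$52 \left(n{\left(I{\left(-5,2 \right)} \right)} - 29\right) H = 52 \left(\left(20 + 5 \left(3 + \left(-5\right)^{2}\right)\right) - 29\right) \left(-4\right) = 52 \left(\left(20 + 5 \left(3 + 25\right)\right) - 29\right) \left(-4\right) = 52 \left(\left(20 + 5 \cdot 28\right) - 29\right) \left(-4\right) = 52 \left(\left(20 + 140\right) - 29\right) \left(-4\right) = 52 \left(160 - 29\right) \left(-4\right) = 52 \cdot 131 \left(-4\right) = 6812 \left(-4\right) = -27248$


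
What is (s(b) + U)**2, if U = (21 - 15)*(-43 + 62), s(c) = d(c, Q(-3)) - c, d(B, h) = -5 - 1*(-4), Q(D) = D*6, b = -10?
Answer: 15129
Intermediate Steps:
Q(D) = 6*D
d(B, h) = -1 (d(B, h) = -5 + 4 = -1)
s(c) = -1 - c
U = 114 (U = 6*19 = 114)
(s(b) + U)**2 = ((-1 - 1*(-10)) + 114)**2 = ((-1 + 10) + 114)**2 = (9 + 114)**2 = 123**2 = 15129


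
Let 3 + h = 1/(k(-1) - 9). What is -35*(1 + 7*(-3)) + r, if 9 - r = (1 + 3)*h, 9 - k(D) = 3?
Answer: 2167/3 ≈ 722.33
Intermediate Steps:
k(D) = 6 (k(D) = 9 - 1*3 = 9 - 3 = 6)
h = -10/3 (h = -3 + 1/(6 - 9) = -3 + 1/(-3) = -3 - ⅓ = -10/3 ≈ -3.3333)
r = 67/3 (r = 9 - (1 + 3)*(-10)/3 = 9 - 4*(-10)/3 = 9 - 1*(-40/3) = 9 + 40/3 = 67/3 ≈ 22.333)
-35*(1 + 7*(-3)) + r = -35*(1 + 7*(-3)) + 67/3 = -35*(1 - 21) + 67/3 = -35*(-20) + 67/3 = 700 + 67/3 = 2167/3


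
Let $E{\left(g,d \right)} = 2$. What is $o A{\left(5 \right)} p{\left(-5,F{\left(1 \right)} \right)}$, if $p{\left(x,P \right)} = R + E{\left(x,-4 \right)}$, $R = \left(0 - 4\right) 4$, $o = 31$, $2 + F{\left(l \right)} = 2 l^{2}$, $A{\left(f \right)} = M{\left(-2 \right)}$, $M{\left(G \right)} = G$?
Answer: $868$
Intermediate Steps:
$A{\left(f \right)} = -2$
$F{\left(l \right)} = -2 + 2 l^{2}$
$R = -16$ ($R = \left(-4\right) 4 = -16$)
$p{\left(x,P \right)} = -14$ ($p{\left(x,P \right)} = -16 + 2 = -14$)
$o A{\left(5 \right)} p{\left(-5,F{\left(1 \right)} \right)} = 31 \left(-2\right) \left(-14\right) = \left(-62\right) \left(-14\right) = 868$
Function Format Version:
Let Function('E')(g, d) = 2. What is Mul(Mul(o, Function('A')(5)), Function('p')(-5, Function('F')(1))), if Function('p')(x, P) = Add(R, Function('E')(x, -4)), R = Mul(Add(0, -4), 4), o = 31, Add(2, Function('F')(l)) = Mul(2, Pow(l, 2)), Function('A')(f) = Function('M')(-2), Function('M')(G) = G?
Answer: 868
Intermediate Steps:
Function('A')(f) = -2
Function('F')(l) = Add(-2, Mul(2, Pow(l, 2)))
R = -16 (R = Mul(-4, 4) = -16)
Function('p')(x, P) = -14 (Function('p')(x, P) = Add(-16, 2) = -14)
Mul(Mul(o, Function('A')(5)), Function('p')(-5, Function('F')(1))) = Mul(Mul(31, -2), -14) = Mul(-62, -14) = 868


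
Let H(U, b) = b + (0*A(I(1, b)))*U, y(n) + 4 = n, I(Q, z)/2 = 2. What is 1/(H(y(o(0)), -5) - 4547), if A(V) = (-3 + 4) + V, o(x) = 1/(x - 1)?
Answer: -1/4552 ≈ -0.00021968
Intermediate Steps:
I(Q, z) = 4 (I(Q, z) = 2*2 = 4)
o(x) = 1/(-1 + x)
y(n) = -4 + n
A(V) = 1 + V
H(U, b) = b (H(U, b) = b + (0*(1 + 4))*U = b + (0*5)*U = b + 0*U = b + 0 = b)
1/(H(y(o(0)), -5) - 4547) = 1/(-5 - 4547) = 1/(-4552) = -1/4552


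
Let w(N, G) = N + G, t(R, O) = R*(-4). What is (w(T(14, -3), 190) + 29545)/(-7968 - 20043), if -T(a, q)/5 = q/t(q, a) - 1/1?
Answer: -39655/37348 ≈ -1.0618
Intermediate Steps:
t(R, O) = -4*R
T(a, q) = 25/4 (T(a, q) = -5*(q/((-4*q)) - 1/1) = -5*(q*(-1/(4*q)) - 1*1) = -5*(-¼ - 1) = -5*(-5/4) = 25/4)
w(N, G) = G + N
(w(T(14, -3), 190) + 29545)/(-7968 - 20043) = ((190 + 25/4) + 29545)/(-7968 - 20043) = (785/4 + 29545)/(-28011) = (118965/4)*(-1/28011) = -39655/37348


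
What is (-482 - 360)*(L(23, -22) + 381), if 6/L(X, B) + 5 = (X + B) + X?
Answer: -6100290/19 ≈ -3.2107e+5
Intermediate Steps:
L(X, B) = 6/(-5 + B + 2*X) (L(X, B) = 6/(-5 + ((X + B) + X)) = 6/(-5 + ((B + X) + X)) = 6/(-5 + (B + 2*X)) = 6/(-5 + B + 2*X))
(-482 - 360)*(L(23, -22) + 381) = (-482 - 360)*(6/(-5 - 22 + 2*23) + 381) = -842*(6/(-5 - 22 + 46) + 381) = -842*(6/19 + 381) = -842*7245/19 = -6100290/19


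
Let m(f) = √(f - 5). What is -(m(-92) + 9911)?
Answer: -9911 - I*√97 ≈ -9911.0 - 9.8489*I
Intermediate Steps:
m(f) = √(-5 + f)
-(m(-92) + 9911) = -(√(-5 - 92) + 9911) = -(√(-97) + 9911) = -(I*√97 + 9911) = -(9911 + I*√97) = -9911 - I*√97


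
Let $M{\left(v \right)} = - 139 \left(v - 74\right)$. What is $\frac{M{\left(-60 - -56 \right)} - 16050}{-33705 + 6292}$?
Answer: $\frac{5208}{27413} \approx 0.18998$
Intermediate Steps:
$M{\left(v \right)} = 10286 - 139 v$ ($M{\left(v \right)} = - 139 \left(-74 + v\right) = 10286 - 139 v$)
$\frac{M{\left(-60 - -56 \right)} - 16050}{-33705 + 6292} = \frac{\left(10286 - 139 \left(-60 - -56\right)\right) - 16050}{-33705 + 6292} = \frac{\left(10286 - 139 \left(-60 + 56\right)\right) - 16050}{-27413} = \left(\left(10286 - -556\right) - 16050\right) \left(- \frac{1}{27413}\right) = \left(\left(10286 + 556\right) - 16050\right) \left(- \frac{1}{27413}\right) = \left(10842 - 16050\right) \left(- \frac{1}{27413}\right) = \left(-5208\right) \left(- \frac{1}{27413}\right) = \frac{5208}{27413}$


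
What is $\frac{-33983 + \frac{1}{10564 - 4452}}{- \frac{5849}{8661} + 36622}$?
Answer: $- \frac{1798925166795}{1938587614816} \approx -0.92796$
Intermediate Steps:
$\frac{-33983 + \frac{1}{10564 - 4452}}{- \frac{5849}{8661} + 36622} = \frac{-33983 + \frac{1}{6112}}{\left(-5849\right) \frac{1}{8661} + 36622} = \frac{-33983 + \frac{1}{6112}}{- \frac{5849}{8661} + 36622} = - \frac{207704095}{6112 \cdot \frac{317177293}{8661}} = \left(- \frac{207704095}{6112}\right) \frac{8661}{317177293} = - \frac{1798925166795}{1938587614816}$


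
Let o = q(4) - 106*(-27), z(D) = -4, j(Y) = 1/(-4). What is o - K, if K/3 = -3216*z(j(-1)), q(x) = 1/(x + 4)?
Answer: -285839/8 ≈ -35730.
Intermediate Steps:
j(Y) = -¼
q(x) = 1/(4 + x)
o = 22897/8 (o = 1/(4 + 4) - 106*(-27) = 1/8 + 2862 = ⅛ + 2862 = 22897/8 ≈ 2862.1)
K = 38592 (K = 3*(-3216*(-4)) = 3*12864 = 38592)
o - K = 22897/8 - 1*38592 = 22897/8 - 38592 = -285839/8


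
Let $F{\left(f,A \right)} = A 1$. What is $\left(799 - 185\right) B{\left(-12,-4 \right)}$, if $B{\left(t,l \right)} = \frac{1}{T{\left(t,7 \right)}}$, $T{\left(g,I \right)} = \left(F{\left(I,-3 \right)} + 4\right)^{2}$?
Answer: $614$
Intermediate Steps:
$F{\left(f,A \right)} = A$
$T{\left(g,I \right)} = 1$ ($T{\left(g,I \right)} = \left(-3 + 4\right)^{2} = 1^{2} = 1$)
$B{\left(t,l \right)} = 1$ ($B{\left(t,l \right)} = 1^{-1} = 1$)
$\left(799 - 185\right) B{\left(-12,-4 \right)} = \left(799 - 185\right) 1 = 614 \cdot 1 = 614$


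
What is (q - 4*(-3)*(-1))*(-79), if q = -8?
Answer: 1580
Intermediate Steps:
(q - 4*(-3)*(-1))*(-79) = (-8 - 4*(-3)*(-1))*(-79) = (-8 + 12*(-1))*(-79) = (-8 - 12)*(-79) = -20*(-79) = 1580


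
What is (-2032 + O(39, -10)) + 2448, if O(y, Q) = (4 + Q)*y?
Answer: 182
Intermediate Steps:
O(y, Q) = y*(4 + Q)
(-2032 + O(39, -10)) + 2448 = (-2032 + 39*(4 - 10)) + 2448 = (-2032 + 39*(-6)) + 2448 = (-2032 - 234) + 2448 = -2266 + 2448 = 182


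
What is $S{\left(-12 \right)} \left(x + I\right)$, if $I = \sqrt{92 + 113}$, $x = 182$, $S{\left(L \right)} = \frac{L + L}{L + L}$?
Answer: $182 + \sqrt{205} \approx 196.32$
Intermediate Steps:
$S{\left(L \right)} = 1$ ($S{\left(L \right)} = \frac{2 L}{2 L} = 2 L \frac{1}{2 L} = 1$)
$I = \sqrt{205} \approx 14.318$
$S{\left(-12 \right)} \left(x + I\right) = 1 \left(182 + \sqrt{205}\right) = 182 + \sqrt{205}$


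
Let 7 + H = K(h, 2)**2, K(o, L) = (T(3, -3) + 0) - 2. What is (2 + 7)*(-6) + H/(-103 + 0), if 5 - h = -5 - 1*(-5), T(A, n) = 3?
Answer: -5556/103 ≈ -53.942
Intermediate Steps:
h = 5 (h = 5 - (-5 - 1*(-5)) = 5 - (-5 + 5) = 5 - 1*0 = 5 + 0 = 5)
K(o, L) = 1 (K(o, L) = (3 + 0) - 2 = 3 - 2 = 1)
H = -6 (H = -7 + 1**2 = -7 + 1 = -6)
(2 + 7)*(-6) + H/(-103 + 0) = (2 + 7)*(-6) - 6/(-103 + 0) = 9*(-6) - 6/(-103) = -54 - 6*(-1/103) = -54 + 6/103 = -5556/103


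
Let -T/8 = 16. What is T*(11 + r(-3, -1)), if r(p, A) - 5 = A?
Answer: -1920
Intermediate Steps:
T = -128 (T = -8*16 = -128)
r(p, A) = 5 + A
T*(11 + r(-3, -1)) = -128*(11 + (5 - 1)) = -128*(11 + 4) = -128*15 = -1920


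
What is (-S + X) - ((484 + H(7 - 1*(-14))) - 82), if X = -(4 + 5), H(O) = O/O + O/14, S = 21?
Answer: -869/2 ≈ -434.50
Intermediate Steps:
H(O) = 1 + O/14 (H(O) = 1 + O*(1/14) = 1 + O/14)
X = -9 (X = -1*9 = -9)
(-S + X) - ((484 + H(7 - 1*(-14))) - 82) = (-1*21 - 9) - ((484 + (1 + (7 - 1*(-14))/14)) - 82) = (-21 - 9) - ((484 + (1 + (7 + 14)/14)) - 82) = -30 - ((484 + (1 + (1/14)*21)) - 82) = -30 - ((484 + (1 + 3/2)) - 82) = -30 - ((484 + 5/2) - 82) = -30 - (973/2 - 82) = -30 - 1*809/2 = -30 - 809/2 = -869/2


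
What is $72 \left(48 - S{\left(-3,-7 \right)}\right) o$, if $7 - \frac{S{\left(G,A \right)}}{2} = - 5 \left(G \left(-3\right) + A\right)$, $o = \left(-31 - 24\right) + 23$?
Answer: $-32256$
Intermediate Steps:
$o = -32$ ($o = -55 + 23 = -32$)
$S{\left(G,A \right)} = 14 - 30 G + 10 A$ ($S{\left(G,A \right)} = 14 - 2 \left(- 5 \left(G \left(-3\right) + A\right)\right) = 14 - 2 \left(- 5 \left(- 3 G + A\right)\right) = 14 - 2 \left(- 5 \left(A - 3 G\right)\right) = 14 - 2 \left(- 5 A + 15 G\right) = 14 + \left(- 30 G + 10 A\right) = 14 - 30 G + 10 A$)
$72 \left(48 - S{\left(-3,-7 \right)}\right) o = 72 \left(48 - \left(14 - -90 + 10 \left(-7\right)\right)\right) \left(-32\right) = 72 \left(48 - \left(14 + 90 - 70\right)\right) \left(-32\right) = 72 \left(48 - 34\right) \left(-32\right) = 72 \cdot 14 \left(-32\right) = 1008 \left(-32\right) = -32256$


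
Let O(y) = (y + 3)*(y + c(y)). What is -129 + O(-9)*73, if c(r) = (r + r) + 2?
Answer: 10821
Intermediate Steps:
c(r) = 2 + 2*r (c(r) = 2*r + 2 = 2 + 2*r)
O(y) = (2 + 3*y)*(3 + y) (O(y) = (y + 3)*(y + (2 + 2*y)) = (3 + y)*(2 + 3*y) = (2 + 3*y)*(3 + y))
-129 + O(-9)*73 = -129 + (6 + 3*(-9)² + 11*(-9))*73 = -129 + (6 + 3*81 - 99)*73 = -129 + (6 + 243 - 99)*73 = -129 + 150*73 = -129 + 10950 = 10821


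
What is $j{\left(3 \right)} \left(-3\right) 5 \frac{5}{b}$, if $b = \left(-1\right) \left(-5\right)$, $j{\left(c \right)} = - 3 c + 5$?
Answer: $60$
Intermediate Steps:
$j{\left(c \right)} = 5 - 3 c$
$b = 5$
$j{\left(3 \right)} \left(-3\right) 5 \frac{5}{b} = \left(5 - 9\right) \left(-3\right) 5 \cdot \frac{5}{5} = \left(5 - 9\right) \left(- 15 \cdot 5 \cdot \frac{1}{5}\right) = - 4 \left(\left(-15\right) 1\right) = \left(-4\right) \left(-15\right) = 60$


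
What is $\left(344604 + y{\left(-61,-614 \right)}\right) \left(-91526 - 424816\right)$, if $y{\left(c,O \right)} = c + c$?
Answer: $-177870524844$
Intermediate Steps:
$y{\left(c,O \right)} = 2 c$
$\left(344604 + y{\left(-61,-614 \right)}\right) \left(-91526 - 424816\right) = \left(344604 + 2 \left(-61\right)\right) \left(-91526 - 424816\right) = \left(344604 - 122\right) \left(-516342\right) = 344482 \left(-516342\right) = -177870524844$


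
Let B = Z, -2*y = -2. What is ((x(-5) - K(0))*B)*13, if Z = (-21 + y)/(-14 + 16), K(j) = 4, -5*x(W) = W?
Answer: 390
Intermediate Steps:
y = 1 (y = -½*(-2) = 1)
x(W) = -W/5
Z = -10 (Z = (-21 + 1)/(-14 + 16) = -20/2 = -20*½ = -10)
B = -10
((x(-5) - K(0))*B)*13 = ((-⅕*(-5) - 1*4)*(-10))*13 = ((1 - 4)*(-10))*13 = -3*(-10)*13 = 30*13 = 390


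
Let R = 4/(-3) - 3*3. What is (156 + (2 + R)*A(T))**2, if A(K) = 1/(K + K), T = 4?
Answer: 13830961/576 ≈ 24012.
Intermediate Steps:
A(K) = 1/(2*K)
R = -31/3 (R = 4*(-1/3) - 9 = -4/3 - 9 = -31/3 ≈ -10.333)
(156 + (2 + R)*A(T))**2 = (156 + (2 - 31/3)*((1/2)/4))**2 = (156 - 25/(6*4))**2 = (156 - 25/3*1/8)**2 = (156 - 25/24)**2 = (3719/24)**2 = 13830961/576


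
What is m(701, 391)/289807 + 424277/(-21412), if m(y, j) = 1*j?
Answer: -122950072447/6205347484 ≈ -19.814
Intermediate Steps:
m(y, j) = j
m(701, 391)/289807 + 424277/(-21412) = 391/289807 + 424277/(-21412) = 391*(1/289807) + 424277*(-1/21412) = 391/289807 - 424277/21412 = -122950072447/6205347484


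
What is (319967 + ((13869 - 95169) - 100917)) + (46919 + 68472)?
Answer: 253141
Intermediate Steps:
(319967 + ((13869 - 95169) - 100917)) + (46919 + 68472) = (319967 + (-81300 - 100917)) + 115391 = (319967 - 182217) + 115391 = 137750 + 115391 = 253141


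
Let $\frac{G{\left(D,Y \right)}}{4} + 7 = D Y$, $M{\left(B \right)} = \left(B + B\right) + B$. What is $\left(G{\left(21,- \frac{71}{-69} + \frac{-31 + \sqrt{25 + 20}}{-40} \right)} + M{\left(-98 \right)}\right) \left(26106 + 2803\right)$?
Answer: $- \frac{1133435163}{230} - \frac{1821267 \sqrt{5}}{10} \approx -5.3352 \cdot 10^{6}$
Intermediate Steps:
$M{\left(B \right)} = 3 B$ ($M{\left(B \right)} = 2 B + B = 3 B$)
$G{\left(D,Y \right)} = -28 + 4 D Y$
$\left(G{\left(21,- \frac{71}{-69} + \frac{-31 + \sqrt{25 + 20}}{-40} \right)} + M{\left(-98 \right)}\right) \left(26106 + 2803\right) = \left(\left(-28 + 4 \cdot 21 \left(- \frac{71}{-69} + \frac{-31 + \sqrt{25 + 20}}{-40}\right)\right) + 3 \left(-98\right)\right) \left(26106 + 2803\right) = \left(\left(-28 + 4 \cdot 21 \left(\left(-71\right) \left(- \frac{1}{69}\right) + \left(-31 + \sqrt{45}\right) \left(- \frac{1}{40}\right)\right)\right) - 294\right) 28909 = \left(\left(-28 + 4 \cdot 21 \left(\frac{71}{69} + \left(-31 + 3 \sqrt{5}\right) \left(- \frac{1}{40}\right)\right)\right) - 294\right) 28909 = \left(\left(-28 + 4 \cdot 21 \left(\frac{71}{69} + \left(\frac{31}{40} - \frac{3 \sqrt{5}}{40}\right)\right)\right) - 294\right) 28909 = \left(\left(-28 + 4 \cdot 21 \left(\frac{4979}{2760} - \frac{3 \sqrt{5}}{40}\right)\right) - 294\right) 28909 = \left(\left(-28 + \left(\frac{34853}{230} - \frac{63 \sqrt{5}}{10}\right)\right) - 294\right) 28909 = \left(\left(\frac{28413}{230} - \frac{63 \sqrt{5}}{10}\right) - 294\right) 28909 = \left(- \frac{39207}{230} - \frac{63 \sqrt{5}}{10}\right) 28909 = - \frac{1133435163}{230} - \frac{1821267 \sqrt{5}}{10}$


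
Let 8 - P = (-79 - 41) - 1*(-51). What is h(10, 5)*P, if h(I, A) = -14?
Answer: -1078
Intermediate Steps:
P = 77 (P = 8 - ((-79 - 41) - 1*(-51)) = 8 - (-120 + 51) = 8 - 1*(-69) = 8 + 69 = 77)
h(10, 5)*P = -14*77 = -1078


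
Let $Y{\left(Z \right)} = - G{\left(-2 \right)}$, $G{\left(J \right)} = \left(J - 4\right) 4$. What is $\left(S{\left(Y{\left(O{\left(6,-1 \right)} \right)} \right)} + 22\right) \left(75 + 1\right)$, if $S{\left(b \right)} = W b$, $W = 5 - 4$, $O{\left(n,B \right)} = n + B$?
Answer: $3496$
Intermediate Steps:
$O{\left(n,B \right)} = B + n$
$W = 1$
$G{\left(J \right)} = -16 + 4 J$ ($G{\left(J \right)} = \left(-4 + J\right) 4 = -16 + 4 J$)
$Y{\left(Z \right)} = 24$ ($Y{\left(Z \right)} = - (-16 + 4 \left(-2\right)) = - (-16 - 8) = \left(-1\right) \left(-24\right) = 24$)
$S{\left(b \right)} = b$ ($S{\left(b \right)} = 1 b = b$)
$\left(S{\left(Y{\left(O{\left(6,-1 \right)} \right)} \right)} + 22\right) \left(75 + 1\right) = \left(24 + 22\right) \left(75 + 1\right) = 46 \cdot 76 = 3496$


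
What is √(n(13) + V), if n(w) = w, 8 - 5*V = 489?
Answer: 4*I*√130/5 ≈ 9.1214*I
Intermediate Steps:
V = -481/5 (V = 8/5 - ⅕*489 = 8/5 - 489/5 = -481/5 ≈ -96.200)
√(n(13) + V) = √(13 - 481/5) = √(-416/5) = 4*I*√130/5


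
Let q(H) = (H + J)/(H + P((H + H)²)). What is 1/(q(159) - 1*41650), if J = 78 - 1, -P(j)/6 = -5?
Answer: -189/7871614 ≈ -2.4010e-5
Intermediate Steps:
P(j) = 30 (P(j) = -6*(-5) = 30)
J = 77
q(H) = (77 + H)/(30 + H) (q(H) = (H + 77)/(H + 30) = (77 + H)/(30 + H))
1/(q(159) - 1*41650) = 1/((77 + 159)/(30 + 159) - 1*41650) = 1/(236/189 - 41650) = 1/(-7871614/189) = -189/7871614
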